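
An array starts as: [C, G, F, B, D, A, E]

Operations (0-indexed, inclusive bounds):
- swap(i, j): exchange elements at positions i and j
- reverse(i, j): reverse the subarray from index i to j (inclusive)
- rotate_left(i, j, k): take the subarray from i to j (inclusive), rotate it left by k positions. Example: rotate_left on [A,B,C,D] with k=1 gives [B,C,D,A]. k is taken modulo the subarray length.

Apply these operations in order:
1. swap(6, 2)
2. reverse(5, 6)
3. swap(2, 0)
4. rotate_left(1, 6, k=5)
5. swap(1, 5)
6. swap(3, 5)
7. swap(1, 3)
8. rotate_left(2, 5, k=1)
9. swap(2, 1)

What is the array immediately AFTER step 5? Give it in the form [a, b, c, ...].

Answer: [E, D, G, C, B, A, F]

Derivation:
After 1 (swap(6, 2)): [C, G, E, B, D, A, F]
After 2 (reverse(5, 6)): [C, G, E, B, D, F, A]
After 3 (swap(2, 0)): [E, G, C, B, D, F, A]
After 4 (rotate_left(1, 6, k=5)): [E, A, G, C, B, D, F]
After 5 (swap(1, 5)): [E, D, G, C, B, A, F]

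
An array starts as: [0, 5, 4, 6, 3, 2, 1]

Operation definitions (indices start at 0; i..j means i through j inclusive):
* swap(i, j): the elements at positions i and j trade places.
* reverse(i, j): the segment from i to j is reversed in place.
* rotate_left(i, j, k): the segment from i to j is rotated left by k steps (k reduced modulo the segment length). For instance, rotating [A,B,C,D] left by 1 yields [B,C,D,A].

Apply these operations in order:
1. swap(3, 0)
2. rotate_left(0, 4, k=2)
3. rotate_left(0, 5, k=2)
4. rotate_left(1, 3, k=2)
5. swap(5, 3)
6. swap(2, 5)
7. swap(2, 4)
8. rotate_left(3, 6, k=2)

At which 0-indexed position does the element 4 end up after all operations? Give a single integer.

After 1 (swap(3, 0)): [6, 5, 4, 0, 3, 2, 1]
After 2 (rotate_left(0, 4, k=2)): [4, 0, 3, 6, 5, 2, 1]
After 3 (rotate_left(0, 5, k=2)): [3, 6, 5, 2, 4, 0, 1]
After 4 (rotate_left(1, 3, k=2)): [3, 2, 6, 5, 4, 0, 1]
After 5 (swap(5, 3)): [3, 2, 6, 0, 4, 5, 1]
After 6 (swap(2, 5)): [3, 2, 5, 0, 4, 6, 1]
After 7 (swap(2, 4)): [3, 2, 4, 0, 5, 6, 1]
After 8 (rotate_left(3, 6, k=2)): [3, 2, 4, 6, 1, 0, 5]

Answer: 2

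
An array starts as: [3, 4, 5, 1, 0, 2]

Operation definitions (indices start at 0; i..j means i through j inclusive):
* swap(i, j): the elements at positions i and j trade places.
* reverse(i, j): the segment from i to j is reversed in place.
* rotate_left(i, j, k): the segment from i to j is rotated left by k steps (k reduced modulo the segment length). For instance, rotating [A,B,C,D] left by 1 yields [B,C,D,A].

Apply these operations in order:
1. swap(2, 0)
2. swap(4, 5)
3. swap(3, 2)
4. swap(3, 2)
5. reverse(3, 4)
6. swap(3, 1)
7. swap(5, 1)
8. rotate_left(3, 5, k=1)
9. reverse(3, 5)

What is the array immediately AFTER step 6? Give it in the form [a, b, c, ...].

Answer: [5, 2, 3, 4, 1, 0]

Derivation:
After 1 (swap(2, 0)): [5, 4, 3, 1, 0, 2]
After 2 (swap(4, 5)): [5, 4, 3, 1, 2, 0]
After 3 (swap(3, 2)): [5, 4, 1, 3, 2, 0]
After 4 (swap(3, 2)): [5, 4, 3, 1, 2, 0]
After 5 (reverse(3, 4)): [5, 4, 3, 2, 1, 0]
After 6 (swap(3, 1)): [5, 2, 3, 4, 1, 0]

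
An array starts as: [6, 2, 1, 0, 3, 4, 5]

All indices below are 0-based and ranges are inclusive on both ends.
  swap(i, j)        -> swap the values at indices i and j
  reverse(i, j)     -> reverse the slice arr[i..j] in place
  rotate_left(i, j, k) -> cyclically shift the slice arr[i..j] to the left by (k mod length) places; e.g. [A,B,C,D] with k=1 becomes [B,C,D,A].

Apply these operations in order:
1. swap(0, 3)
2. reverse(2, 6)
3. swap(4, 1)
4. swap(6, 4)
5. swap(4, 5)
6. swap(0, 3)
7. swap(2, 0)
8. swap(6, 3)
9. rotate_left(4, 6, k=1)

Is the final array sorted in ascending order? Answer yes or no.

Answer: no

Derivation:
After 1 (swap(0, 3)): [0, 2, 1, 6, 3, 4, 5]
After 2 (reverse(2, 6)): [0, 2, 5, 4, 3, 6, 1]
After 3 (swap(4, 1)): [0, 3, 5, 4, 2, 6, 1]
After 4 (swap(6, 4)): [0, 3, 5, 4, 1, 6, 2]
After 5 (swap(4, 5)): [0, 3, 5, 4, 6, 1, 2]
After 6 (swap(0, 3)): [4, 3, 5, 0, 6, 1, 2]
After 7 (swap(2, 0)): [5, 3, 4, 0, 6, 1, 2]
After 8 (swap(6, 3)): [5, 3, 4, 2, 6, 1, 0]
After 9 (rotate_left(4, 6, k=1)): [5, 3, 4, 2, 1, 0, 6]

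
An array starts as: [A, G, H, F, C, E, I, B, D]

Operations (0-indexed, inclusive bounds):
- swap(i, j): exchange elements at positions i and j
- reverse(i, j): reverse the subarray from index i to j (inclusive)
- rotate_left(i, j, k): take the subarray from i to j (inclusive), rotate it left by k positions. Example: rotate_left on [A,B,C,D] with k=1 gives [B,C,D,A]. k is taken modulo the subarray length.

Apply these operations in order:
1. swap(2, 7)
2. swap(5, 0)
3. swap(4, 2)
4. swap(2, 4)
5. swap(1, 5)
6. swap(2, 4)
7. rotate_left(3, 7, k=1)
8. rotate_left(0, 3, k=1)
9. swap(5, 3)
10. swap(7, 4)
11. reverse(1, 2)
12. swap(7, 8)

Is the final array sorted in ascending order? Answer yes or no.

After 1 (swap(2, 7)): [A, G, B, F, C, E, I, H, D]
After 2 (swap(5, 0)): [E, G, B, F, C, A, I, H, D]
After 3 (swap(4, 2)): [E, G, C, F, B, A, I, H, D]
After 4 (swap(2, 4)): [E, G, B, F, C, A, I, H, D]
After 5 (swap(1, 5)): [E, A, B, F, C, G, I, H, D]
After 6 (swap(2, 4)): [E, A, C, F, B, G, I, H, D]
After 7 (rotate_left(3, 7, k=1)): [E, A, C, B, G, I, H, F, D]
After 8 (rotate_left(0, 3, k=1)): [A, C, B, E, G, I, H, F, D]
After 9 (swap(5, 3)): [A, C, B, I, G, E, H, F, D]
After 10 (swap(7, 4)): [A, C, B, I, F, E, H, G, D]
After 11 (reverse(1, 2)): [A, B, C, I, F, E, H, G, D]
After 12 (swap(7, 8)): [A, B, C, I, F, E, H, D, G]

Answer: no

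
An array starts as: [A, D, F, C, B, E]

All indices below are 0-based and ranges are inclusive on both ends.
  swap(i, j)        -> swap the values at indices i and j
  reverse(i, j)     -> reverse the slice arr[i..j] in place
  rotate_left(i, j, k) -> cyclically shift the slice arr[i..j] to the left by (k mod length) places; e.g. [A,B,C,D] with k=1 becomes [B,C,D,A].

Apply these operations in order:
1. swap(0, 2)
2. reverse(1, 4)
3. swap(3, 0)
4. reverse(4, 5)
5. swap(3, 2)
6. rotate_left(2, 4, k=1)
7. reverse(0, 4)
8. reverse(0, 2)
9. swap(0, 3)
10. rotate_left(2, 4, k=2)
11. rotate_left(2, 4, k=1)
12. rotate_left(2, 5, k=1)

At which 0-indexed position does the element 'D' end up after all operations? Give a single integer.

After 1 (swap(0, 2)): [F, D, A, C, B, E]
After 2 (reverse(1, 4)): [F, B, C, A, D, E]
After 3 (swap(3, 0)): [A, B, C, F, D, E]
After 4 (reverse(4, 5)): [A, B, C, F, E, D]
After 5 (swap(3, 2)): [A, B, F, C, E, D]
After 6 (rotate_left(2, 4, k=1)): [A, B, C, E, F, D]
After 7 (reverse(0, 4)): [F, E, C, B, A, D]
After 8 (reverse(0, 2)): [C, E, F, B, A, D]
After 9 (swap(0, 3)): [B, E, F, C, A, D]
After 10 (rotate_left(2, 4, k=2)): [B, E, A, F, C, D]
After 11 (rotate_left(2, 4, k=1)): [B, E, F, C, A, D]
After 12 (rotate_left(2, 5, k=1)): [B, E, C, A, D, F]

Answer: 4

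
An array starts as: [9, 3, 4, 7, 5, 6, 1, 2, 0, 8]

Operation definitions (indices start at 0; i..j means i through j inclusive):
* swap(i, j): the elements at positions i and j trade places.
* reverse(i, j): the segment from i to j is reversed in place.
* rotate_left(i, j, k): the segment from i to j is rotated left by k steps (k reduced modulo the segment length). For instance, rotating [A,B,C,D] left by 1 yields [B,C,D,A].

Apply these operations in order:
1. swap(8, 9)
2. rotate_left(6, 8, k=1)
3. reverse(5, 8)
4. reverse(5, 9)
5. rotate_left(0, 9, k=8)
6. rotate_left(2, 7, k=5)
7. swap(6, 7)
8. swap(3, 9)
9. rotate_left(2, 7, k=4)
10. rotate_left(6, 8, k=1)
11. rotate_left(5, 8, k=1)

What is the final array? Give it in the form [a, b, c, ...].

After 1 (swap(8, 9)): [9, 3, 4, 7, 5, 6, 1, 2, 8, 0]
After 2 (rotate_left(6, 8, k=1)): [9, 3, 4, 7, 5, 6, 2, 8, 1, 0]
After 3 (reverse(5, 8)): [9, 3, 4, 7, 5, 1, 8, 2, 6, 0]
After 4 (reverse(5, 9)): [9, 3, 4, 7, 5, 0, 6, 2, 8, 1]
After 5 (rotate_left(0, 9, k=8)): [8, 1, 9, 3, 4, 7, 5, 0, 6, 2]
After 6 (rotate_left(2, 7, k=5)): [8, 1, 0, 9, 3, 4, 7, 5, 6, 2]
After 7 (swap(6, 7)): [8, 1, 0, 9, 3, 4, 5, 7, 6, 2]
After 8 (swap(3, 9)): [8, 1, 0, 2, 3, 4, 5, 7, 6, 9]
After 9 (rotate_left(2, 7, k=4)): [8, 1, 5, 7, 0, 2, 3, 4, 6, 9]
After 10 (rotate_left(6, 8, k=1)): [8, 1, 5, 7, 0, 2, 4, 6, 3, 9]
After 11 (rotate_left(5, 8, k=1)): [8, 1, 5, 7, 0, 4, 6, 3, 2, 9]

Answer: [8, 1, 5, 7, 0, 4, 6, 3, 2, 9]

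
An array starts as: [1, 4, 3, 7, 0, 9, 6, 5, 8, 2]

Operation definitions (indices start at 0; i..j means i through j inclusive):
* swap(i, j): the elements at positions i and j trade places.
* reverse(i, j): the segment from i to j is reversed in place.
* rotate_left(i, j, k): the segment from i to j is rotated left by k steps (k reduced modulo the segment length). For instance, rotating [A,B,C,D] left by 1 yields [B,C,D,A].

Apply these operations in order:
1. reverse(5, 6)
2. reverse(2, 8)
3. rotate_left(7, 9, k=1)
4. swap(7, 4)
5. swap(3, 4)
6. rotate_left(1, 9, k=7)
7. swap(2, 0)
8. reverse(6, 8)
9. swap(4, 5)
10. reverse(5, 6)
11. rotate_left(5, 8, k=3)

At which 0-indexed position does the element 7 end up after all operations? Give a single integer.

After 1 (reverse(5, 6)): [1, 4, 3, 7, 0, 6, 9, 5, 8, 2]
After 2 (reverse(2, 8)): [1, 4, 8, 5, 9, 6, 0, 7, 3, 2]
After 3 (rotate_left(7, 9, k=1)): [1, 4, 8, 5, 9, 6, 0, 3, 2, 7]
After 4 (swap(7, 4)): [1, 4, 8, 5, 3, 6, 0, 9, 2, 7]
After 5 (swap(3, 4)): [1, 4, 8, 3, 5, 6, 0, 9, 2, 7]
After 6 (rotate_left(1, 9, k=7)): [1, 2, 7, 4, 8, 3, 5, 6, 0, 9]
After 7 (swap(2, 0)): [7, 2, 1, 4, 8, 3, 5, 6, 0, 9]
After 8 (reverse(6, 8)): [7, 2, 1, 4, 8, 3, 0, 6, 5, 9]
After 9 (swap(4, 5)): [7, 2, 1, 4, 3, 8, 0, 6, 5, 9]
After 10 (reverse(5, 6)): [7, 2, 1, 4, 3, 0, 8, 6, 5, 9]
After 11 (rotate_left(5, 8, k=3)): [7, 2, 1, 4, 3, 5, 0, 8, 6, 9]

Answer: 0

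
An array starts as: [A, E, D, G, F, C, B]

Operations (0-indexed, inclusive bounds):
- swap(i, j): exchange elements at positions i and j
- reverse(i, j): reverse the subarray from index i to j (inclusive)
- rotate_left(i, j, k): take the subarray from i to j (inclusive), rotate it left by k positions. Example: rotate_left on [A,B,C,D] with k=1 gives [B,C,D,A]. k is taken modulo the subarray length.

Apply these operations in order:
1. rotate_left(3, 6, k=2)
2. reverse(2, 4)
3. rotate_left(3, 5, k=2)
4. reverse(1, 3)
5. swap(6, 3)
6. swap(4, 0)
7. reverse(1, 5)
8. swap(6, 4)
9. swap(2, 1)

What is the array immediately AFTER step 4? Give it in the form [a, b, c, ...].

Answer: [A, G, B, E, C, D, F]

Derivation:
After 1 (rotate_left(3, 6, k=2)): [A, E, D, C, B, G, F]
After 2 (reverse(2, 4)): [A, E, B, C, D, G, F]
After 3 (rotate_left(3, 5, k=2)): [A, E, B, G, C, D, F]
After 4 (reverse(1, 3)): [A, G, B, E, C, D, F]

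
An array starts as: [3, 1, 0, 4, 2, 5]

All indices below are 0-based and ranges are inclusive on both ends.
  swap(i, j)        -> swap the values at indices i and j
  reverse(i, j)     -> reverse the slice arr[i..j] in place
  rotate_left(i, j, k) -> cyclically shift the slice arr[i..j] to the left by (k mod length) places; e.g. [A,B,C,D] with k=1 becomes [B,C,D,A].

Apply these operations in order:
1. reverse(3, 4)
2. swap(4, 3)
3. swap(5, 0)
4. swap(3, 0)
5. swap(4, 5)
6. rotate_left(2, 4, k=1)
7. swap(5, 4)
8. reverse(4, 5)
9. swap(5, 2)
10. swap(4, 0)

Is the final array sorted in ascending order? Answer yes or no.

Answer: yes

Derivation:
After 1 (reverse(3, 4)): [3, 1, 0, 2, 4, 5]
After 2 (swap(4, 3)): [3, 1, 0, 4, 2, 5]
After 3 (swap(5, 0)): [5, 1, 0, 4, 2, 3]
After 4 (swap(3, 0)): [4, 1, 0, 5, 2, 3]
After 5 (swap(4, 5)): [4, 1, 0, 5, 3, 2]
After 6 (rotate_left(2, 4, k=1)): [4, 1, 5, 3, 0, 2]
After 7 (swap(5, 4)): [4, 1, 5, 3, 2, 0]
After 8 (reverse(4, 5)): [4, 1, 5, 3, 0, 2]
After 9 (swap(5, 2)): [4, 1, 2, 3, 0, 5]
After 10 (swap(4, 0)): [0, 1, 2, 3, 4, 5]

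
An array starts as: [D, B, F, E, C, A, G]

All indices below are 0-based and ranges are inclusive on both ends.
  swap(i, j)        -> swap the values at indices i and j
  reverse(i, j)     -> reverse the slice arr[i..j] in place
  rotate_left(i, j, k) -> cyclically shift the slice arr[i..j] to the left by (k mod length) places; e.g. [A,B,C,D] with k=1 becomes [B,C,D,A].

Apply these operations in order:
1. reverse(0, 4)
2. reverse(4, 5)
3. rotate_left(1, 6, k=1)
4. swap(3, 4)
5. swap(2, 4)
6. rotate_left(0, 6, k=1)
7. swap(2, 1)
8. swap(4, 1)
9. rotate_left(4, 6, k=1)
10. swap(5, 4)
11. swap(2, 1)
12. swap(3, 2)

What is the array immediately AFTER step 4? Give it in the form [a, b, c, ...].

After 1 (reverse(0, 4)): [C, E, F, B, D, A, G]
After 2 (reverse(4, 5)): [C, E, F, B, A, D, G]
After 3 (rotate_left(1, 6, k=1)): [C, F, B, A, D, G, E]
After 4 (swap(3, 4)): [C, F, B, D, A, G, E]

Answer: [C, F, B, D, A, G, E]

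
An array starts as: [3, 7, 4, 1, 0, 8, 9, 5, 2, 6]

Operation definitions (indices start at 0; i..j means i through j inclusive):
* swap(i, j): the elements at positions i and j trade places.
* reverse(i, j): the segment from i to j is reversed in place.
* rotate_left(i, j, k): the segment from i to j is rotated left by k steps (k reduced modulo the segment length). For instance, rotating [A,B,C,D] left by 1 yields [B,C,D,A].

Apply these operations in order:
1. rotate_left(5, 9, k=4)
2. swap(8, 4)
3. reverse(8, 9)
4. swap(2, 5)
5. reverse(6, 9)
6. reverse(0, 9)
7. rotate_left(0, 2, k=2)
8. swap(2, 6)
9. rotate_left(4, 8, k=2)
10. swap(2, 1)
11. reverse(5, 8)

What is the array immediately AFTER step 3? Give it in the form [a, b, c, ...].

After 1 (rotate_left(5, 9, k=4)): [3, 7, 4, 1, 0, 6, 8, 9, 5, 2]
After 2 (swap(8, 4)): [3, 7, 4, 1, 5, 6, 8, 9, 0, 2]
After 3 (reverse(8, 9)): [3, 7, 4, 1, 5, 6, 8, 9, 2, 0]

Answer: [3, 7, 4, 1, 5, 6, 8, 9, 2, 0]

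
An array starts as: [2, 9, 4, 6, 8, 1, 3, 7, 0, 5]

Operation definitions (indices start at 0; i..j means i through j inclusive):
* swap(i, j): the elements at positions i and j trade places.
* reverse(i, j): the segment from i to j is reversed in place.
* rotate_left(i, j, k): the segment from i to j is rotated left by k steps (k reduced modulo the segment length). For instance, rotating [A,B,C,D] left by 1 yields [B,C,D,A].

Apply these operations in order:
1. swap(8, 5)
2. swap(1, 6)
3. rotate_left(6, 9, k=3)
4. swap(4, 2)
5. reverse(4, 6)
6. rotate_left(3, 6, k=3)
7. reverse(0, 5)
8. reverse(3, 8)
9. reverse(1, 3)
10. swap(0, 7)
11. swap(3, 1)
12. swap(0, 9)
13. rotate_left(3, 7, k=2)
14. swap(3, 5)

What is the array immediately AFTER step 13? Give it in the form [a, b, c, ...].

Answer: [1, 6, 4, 0, 2, 5, 7, 9, 8, 3]

Derivation:
After 1 (swap(8, 5)): [2, 9, 4, 6, 8, 0, 3, 7, 1, 5]
After 2 (swap(1, 6)): [2, 3, 4, 6, 8, 0, 9, 7, 1, 5]
After 3 (rotate_left(6, 9, k=3)): [2, 3, 4, 6, 8, 0, 5, 9, 7, 1]
After 4 (swap(4, 2)): [2, 3, 8, 6, 4, 0, 5, 9, 7, 1]
After 5 (reverse(4, 6)): [2, 3, 8, 6, 5, 0, 4, 9, 7, 1]
After 6 (rotate_left(3, 6, k=3)): [2, 3, 8, 4, 6, 5, 0, 9, 7, 1]
After 7 (reverse(0, 5)): [5, 6, 4, 8, 3, 2, 0, 9, 7, 1]
After 8 (reverse(3, 8)): [5, 6, 4, 7, 9, 0, 2, 3, 8, 1]
After 9 (reverse(1, 3)): [5, 7, 4, 6, 9, 0, 2, 3, 8, 1]
After 10 (swap(0, 7)): [3, 7, 4, 6, 9, 0, 2, 5, 8, 1]
After 11 (swap(3, 1)): [3, 6, 4, 7, 9, 0, 2, 5, 8, 1]
After 12 (swap(0, 9)): [1, 6, 4, 7, 9, 0, 2, 5, 8, 3]
After 13 (rotate_left(3, 7, k=2)): [1, 6, 4, 0, 2, 5, 7, 9, 8, 3]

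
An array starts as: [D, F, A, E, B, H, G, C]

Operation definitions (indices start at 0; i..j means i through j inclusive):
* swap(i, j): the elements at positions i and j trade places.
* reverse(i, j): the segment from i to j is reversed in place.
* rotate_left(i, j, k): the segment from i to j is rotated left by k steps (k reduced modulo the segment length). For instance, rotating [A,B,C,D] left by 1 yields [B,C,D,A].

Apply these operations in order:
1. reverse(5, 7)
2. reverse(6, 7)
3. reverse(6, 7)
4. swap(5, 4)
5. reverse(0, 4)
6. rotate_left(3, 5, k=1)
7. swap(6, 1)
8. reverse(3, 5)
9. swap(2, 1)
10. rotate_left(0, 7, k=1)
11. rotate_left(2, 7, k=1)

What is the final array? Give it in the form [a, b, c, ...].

After 1 (reverse(5, 7)): [D, F, A, E, B, C, G, H]
After 2 (reverse(6, 7)): [D, F, A, E, B, C, H, G]
After 3 (reverse(6, 7)): [D, F, A, E, B, C, G, H]
After 4 (swap(5, 4)): [D, F, A, E, C, B, G, H]
After 5 (reverse(0, 4)): [C, E, A, F, D, B, G, H]
After 6 (rotate_left(3, 5, k=1)): [C, E, A, D, B, F, G, H]
After 7 (swap(6, 1)): [C, G, A, D, B, F, E, H]
After 8 (reverse(3, 5)): [C, G, A, F, B, D, E, H]
After 9 (swap(2, 1)): [C, A, G, F, B, D, E, H]
After 10 (rotate_left(0, 7, k=1)): [A, G, F, B, D, E, H, C]
After 11 (rotate_left(2, 7, k=1)): [A, G, B, D, E, H, C, F]

Answer: [A, G, B, D, E, H, C, F]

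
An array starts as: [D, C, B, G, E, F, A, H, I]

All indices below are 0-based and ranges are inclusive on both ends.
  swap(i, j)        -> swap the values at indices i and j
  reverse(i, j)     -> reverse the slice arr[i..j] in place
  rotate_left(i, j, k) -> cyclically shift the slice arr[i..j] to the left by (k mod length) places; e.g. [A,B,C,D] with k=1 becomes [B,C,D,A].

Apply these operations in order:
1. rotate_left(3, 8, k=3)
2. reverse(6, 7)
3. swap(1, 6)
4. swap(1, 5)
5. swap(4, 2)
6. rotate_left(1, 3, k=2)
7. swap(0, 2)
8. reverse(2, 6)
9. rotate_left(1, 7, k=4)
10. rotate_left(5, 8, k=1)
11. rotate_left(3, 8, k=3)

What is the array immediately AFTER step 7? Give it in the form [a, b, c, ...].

Answer: [I, A, D, H, B, E, C, G, F]

Derivation:
After 1 (rotate_left(3, 8, k=3)): [D, C, B, A, H, I, G, E, F]
After 2 (reverse(6, 7)): [D, C, B, A, H, I, E, G, F]
After 3 (swap(1, 6)): [D, E, B, A, H, I, C, G, F]
After 4 (swap(1, 5)): [D, I, B, A, H, E, C, G, F]
After 5 (swap(4, 2)): [D, I, H, A, B, E, C, G, F]
After 6 (rotate_left(1, 3, k=2)): [D, A, I, H, B, E, C, G, F]
After 7 (swap(0, 2)): [I, A, D, H, B, E, C, G, F]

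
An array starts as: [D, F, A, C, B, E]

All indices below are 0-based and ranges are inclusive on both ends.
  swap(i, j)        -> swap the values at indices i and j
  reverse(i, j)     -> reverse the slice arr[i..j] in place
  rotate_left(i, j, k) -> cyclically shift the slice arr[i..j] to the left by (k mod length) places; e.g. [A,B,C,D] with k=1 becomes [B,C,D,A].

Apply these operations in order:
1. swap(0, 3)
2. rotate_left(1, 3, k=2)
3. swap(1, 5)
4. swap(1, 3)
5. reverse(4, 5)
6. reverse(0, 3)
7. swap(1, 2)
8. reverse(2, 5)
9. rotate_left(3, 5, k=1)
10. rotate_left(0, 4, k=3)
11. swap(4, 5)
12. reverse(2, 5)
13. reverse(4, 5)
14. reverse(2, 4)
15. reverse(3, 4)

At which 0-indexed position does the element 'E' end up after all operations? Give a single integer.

Answer: 2

Derivation:
After 1 (swap(0, 3)): [C, F, A, D, B, E]
After 2 (rotate_left(1, 3, k=2)): [C, D, F, A, B, E]
After 3 (swap(1, 5)): [C, E, F, A, B, D]
After 4 (swap(1, 3)): [C, A, F, E, B, D]
After 5 (reverse(4, 5)): [C, A, F, E, D, B]
After 6 (reverse(0, 3)): [E, F, A, C, D, B]
After 7 (swap(1, 2)): [E, A, F, C, D, B]
After 8 (reverse(2, 5)): [E, A, B, D, C, F]
After 9 (rotate_left(3, 5, k=1)): [E, A, B, C, F, D]
After 10 (rotate_left(0, 4, k=3)): [C, F, E, A, B, D]
After 11 (swap(4, 5)): [C, F, E, A, D, B]
After 12 (reverse(2, 5)): [C, F, B, D, A, E]
After 13 (reverse(4, 5)): [C, F, B, D, E, A]
After 14 (reverse(2, 4)): [C, F, E, D, B, A]
After 15 (reverse(3, 4)): [C, F, E, B, D, A]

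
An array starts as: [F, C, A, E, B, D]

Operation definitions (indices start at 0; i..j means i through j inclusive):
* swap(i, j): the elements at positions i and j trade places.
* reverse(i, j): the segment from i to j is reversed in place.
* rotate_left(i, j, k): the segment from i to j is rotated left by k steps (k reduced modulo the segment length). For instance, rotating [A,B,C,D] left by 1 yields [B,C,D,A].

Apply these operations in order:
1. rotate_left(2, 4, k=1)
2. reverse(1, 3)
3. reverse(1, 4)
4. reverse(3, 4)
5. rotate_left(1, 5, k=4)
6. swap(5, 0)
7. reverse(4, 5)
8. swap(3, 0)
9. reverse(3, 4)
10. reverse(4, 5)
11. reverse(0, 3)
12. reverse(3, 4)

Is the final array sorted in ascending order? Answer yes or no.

Answer: no

Derivation:
After 1 (rotate_left(2, 4, k=1)): [F, C, E, B, A, D]
After 2 (reverse(1, 3)): [F, B, E, C, A, D]
After 3 (reverse(1, 4)): [F, A, C, E, B, D]
After 4 (reverse(3, 4)): [F, A, C, B, E, D]
After 5 (rotate_left(1, 5, k=4)): [F, D, A, C, B, E]
After 6 (swap(5, 0)): [E, D, A, C, B, F]
After 7 (reverse(4, 5)): [E, D, A, C, F, B]
After 8 (swap(3, 0)): [C, D, A, E, F, B]
After 9 (reverse(3, 4)): [C, D, A, F, E, B]
After 10 (reverse(4, 5)): [C, D, A, F, B, E]
After 11 (reverse(0, 3)): [F, A, D, C, B, E]
After 12 (reverse(3, 4)): [F, A, D, B, C, E]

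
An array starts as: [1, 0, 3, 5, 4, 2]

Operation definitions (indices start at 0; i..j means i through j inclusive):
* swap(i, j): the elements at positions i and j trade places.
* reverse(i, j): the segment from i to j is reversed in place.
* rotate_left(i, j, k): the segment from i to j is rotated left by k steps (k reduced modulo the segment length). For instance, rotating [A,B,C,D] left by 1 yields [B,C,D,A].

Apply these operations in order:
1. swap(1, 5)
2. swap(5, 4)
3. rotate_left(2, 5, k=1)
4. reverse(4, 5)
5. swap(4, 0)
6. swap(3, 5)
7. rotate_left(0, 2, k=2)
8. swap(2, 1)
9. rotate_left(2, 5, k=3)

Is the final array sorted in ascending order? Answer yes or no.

Answer: no

Derivation:
After 1 (swap(1, 5)): [1, 2, 3, 5, 4, 0]
After 2 (swap(5, 4)): [1, 2, 3, 5, 0, 4]
After 3 (rotate_left(2, 5, k=1)): [1, 2, 5, 0, 4, 3]
After 4 (reverse(4, 5)): [1, 2, 5, 0, 3, 4]
After 5 (swap(4, 0)): [3, 2, 5, 0, 1, 4]
After 6 (swap(3, 5)): [3, 2, 5, 4, 1, 0]
After 7 (rotate_left(0, 2, k=2)): [5, 3, 2, 4, 1, 0]
After 8 (swap(2, 1)): [5, 2, 3, 4, 1, 0]
After 9 (rotate_left(2, 5, k=3)): [5, 2, 0, 3, 4, 1]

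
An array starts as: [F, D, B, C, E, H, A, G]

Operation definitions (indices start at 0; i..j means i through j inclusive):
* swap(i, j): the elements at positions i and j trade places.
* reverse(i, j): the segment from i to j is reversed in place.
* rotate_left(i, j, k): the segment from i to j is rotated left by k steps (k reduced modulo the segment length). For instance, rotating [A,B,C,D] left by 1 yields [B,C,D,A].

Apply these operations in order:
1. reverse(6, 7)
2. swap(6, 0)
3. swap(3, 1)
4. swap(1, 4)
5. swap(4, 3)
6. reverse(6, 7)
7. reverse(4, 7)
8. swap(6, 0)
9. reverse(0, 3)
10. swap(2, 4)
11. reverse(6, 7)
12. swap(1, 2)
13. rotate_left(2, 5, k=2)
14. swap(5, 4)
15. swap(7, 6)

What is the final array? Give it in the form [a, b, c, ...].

After 1 (reverse(6, 7)): [F, D, B, C, E, H, G, A]
After 2 (swap(6, 0)): [G, D, B, C, E, H, F, A]
After 3 (swap(3, 1)): [G, C, B, D, E, H, F, A]
After 4 (swap(1, 4)): [G, E, B, D, C, H, F, A]
After 5 (swap(4, 3)): [G, E, B, C, D, H, F, A]
After 6 (reverse(6, 7)): [G, E, B, C, D, H, A, F]
After 7 (reverse(4, 7)): [G, E, B, C, F, A, H, D]
After 8 (swap(6, 0)): [H, E, B, C, F, A, G, D]
After 9 (reverse(0, 3)): [C, B, E, H, F, A, G, D]
After 10 (swap(2, 4)): [C, B, F, H, E, A, G, D]
After 11 (reverse(6, 7)): [C, B, F, H, E, A, D, G]
After 12 (swap(1, 2)): [C, F, B, H, E, A, D, G]
After 13 (rotate_left(2, 5, k=2)): [C, F, E, A, B, H, D, G]
After 14 (swap(5, 4)): [C, F, E, A, H, B, D, G]
After 15 (swap(7, 6)): [C, F, E, A, H, B, G, D]

Answer: [C, F, E, A, H, B, G, D]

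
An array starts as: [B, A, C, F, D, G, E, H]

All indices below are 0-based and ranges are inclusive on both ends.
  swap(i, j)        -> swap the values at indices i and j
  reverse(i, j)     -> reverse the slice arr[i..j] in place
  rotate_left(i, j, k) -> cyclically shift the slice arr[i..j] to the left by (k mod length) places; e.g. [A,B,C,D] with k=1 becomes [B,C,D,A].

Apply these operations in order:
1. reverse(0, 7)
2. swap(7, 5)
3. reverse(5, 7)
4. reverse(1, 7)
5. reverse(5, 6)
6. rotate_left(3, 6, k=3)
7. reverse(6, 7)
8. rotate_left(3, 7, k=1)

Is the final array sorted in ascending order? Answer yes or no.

After 1 (reverse(0, 7)): [H, E, G, D, F, C, A, B]
After 2 (swap(7, 5)): [H, E, G, D, F, B, A, C]
After 3 (reverse(5, 7)): [H, E, G, D, F, C, A, B]
After 4 (reverse(1, 7)): [H, B, A, C, F, D, G, E]
After 5 (reverse(5, 6)): [H, B, A, C, F, G, D, E]
After 6 (rotate_left(3, 6, k=3)): [H, B, A, D, C, F, G, E]
After 7 (reverse(6, 7)): [H, B, A, D, C, F, E, G]
After 8 (rotate_left(3, 7, k=1)): [H, B, A, C, F, E, G, D]

Answer: no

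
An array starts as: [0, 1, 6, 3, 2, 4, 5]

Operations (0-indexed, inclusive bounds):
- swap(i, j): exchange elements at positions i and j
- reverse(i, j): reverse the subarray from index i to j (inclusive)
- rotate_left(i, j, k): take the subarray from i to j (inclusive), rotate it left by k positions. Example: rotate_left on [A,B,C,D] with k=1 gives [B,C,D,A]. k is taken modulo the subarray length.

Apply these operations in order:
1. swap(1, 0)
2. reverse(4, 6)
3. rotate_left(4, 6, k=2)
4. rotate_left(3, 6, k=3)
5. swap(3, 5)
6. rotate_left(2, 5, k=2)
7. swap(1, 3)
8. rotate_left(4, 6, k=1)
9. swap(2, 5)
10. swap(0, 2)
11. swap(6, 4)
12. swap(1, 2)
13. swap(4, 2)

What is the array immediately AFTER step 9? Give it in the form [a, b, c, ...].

Answer: [1, 4, 5, 0, 2, 3, 6]

Derivation:
After 1 (swap(1, 0)): [1, 0, 6, 3, 2, 4, 5]
After 2 (reverse(4, 6)): [1, 0, 6, 3, 5, 4, 2]
After 3 (rotate_left(4, 6, k=2)): [1, 0, 6, 3, 2, 5, 4]
After 4 (rotate_left(3, 6, k=3)): [1, 0, 6, 4, 3, 2, 5]
After 5 (swap(3, 5)): [1, 0, 6, 2, 3, 4, 5]
After 6 (rotate_left(2, 5, k=2)): [1, 0, 3, 4, 6, 2, 5]
After 7 (swap(1, 3)): [1, 4, 3, 0, 6, 2, 5]
After 8 (rotate_left(4, 6, k=1)): [1, 4, 3, 0, 2, 5, 6]
After 9 (swap(2, 5)): [1, 4, 5, 0, 2, 3, 6]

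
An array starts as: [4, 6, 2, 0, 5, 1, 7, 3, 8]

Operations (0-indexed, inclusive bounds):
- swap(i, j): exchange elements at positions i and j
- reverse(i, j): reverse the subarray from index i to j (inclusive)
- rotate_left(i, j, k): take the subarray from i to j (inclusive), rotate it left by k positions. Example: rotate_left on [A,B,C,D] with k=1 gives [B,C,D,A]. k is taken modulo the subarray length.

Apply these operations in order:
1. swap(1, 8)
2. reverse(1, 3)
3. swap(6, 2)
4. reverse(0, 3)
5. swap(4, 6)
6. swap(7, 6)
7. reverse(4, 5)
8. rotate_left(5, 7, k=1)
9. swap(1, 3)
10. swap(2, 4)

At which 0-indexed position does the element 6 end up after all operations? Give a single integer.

Answer: 8

Derivation:
After 1 (swap(1, 8)): [4, 8, 2, 0, 5, 1, 7, 3, 6]
After 2 (reverse(1, 3)): [4, 0, 2, 8, 5, 1, 7, 3, 6]
After 3 (swap(6, 2)): [4, 0, 7, 8, 5, 1, 2, 3, 6]
After 4 (reverse(0, 3)): [8, 7, 0, 4, 5, 1, 2, 3, 6]
After 5 (swap(4, 6)): [8, 7, 0, 4, 2, 1, 5, 3, 6]
After 6 (swap(7, 6)): [8, 7, 0, 4, 2, 1, 3, 5, 6]
After 7 (reverse(4, 5)): [8, 7, 0, 4, 1, 2, 3, 5, 6]
After 8 (rotate_left(5, 7, k=1)): [8, 7, 0, 4, 1, 3, 5, 2, 6]
After 9 (swap(1, 3)): [8, 4, 0, 7, 1, 3, 5, 2, 6]
After 10 (swap(2, 4)): [8, 4, 1, 7, 0, 3, 5, 2, 6]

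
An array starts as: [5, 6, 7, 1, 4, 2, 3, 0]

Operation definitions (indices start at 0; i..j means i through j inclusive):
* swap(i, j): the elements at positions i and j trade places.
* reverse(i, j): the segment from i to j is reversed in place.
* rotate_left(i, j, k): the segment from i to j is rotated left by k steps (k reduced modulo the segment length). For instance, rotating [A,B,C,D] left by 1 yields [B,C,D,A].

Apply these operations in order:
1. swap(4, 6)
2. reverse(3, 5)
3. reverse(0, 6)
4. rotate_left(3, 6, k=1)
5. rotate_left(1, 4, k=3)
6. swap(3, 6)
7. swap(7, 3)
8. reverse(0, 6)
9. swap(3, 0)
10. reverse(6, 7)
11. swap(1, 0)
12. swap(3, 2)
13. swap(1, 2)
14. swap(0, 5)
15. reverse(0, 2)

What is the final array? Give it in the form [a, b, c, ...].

After 1 (swap(4, 6)): [5, 6, 7, 1, 3, 2, 4, 0]
After 2 (reverse(3, 5)): [5, 6, 7, 2, 3, 1, 4, 0]
After 3 (reverse(0, 6)): [4, 1, 3, 2, 7, 6, 5, 0]
After 4 (rotate_left(3, 6, k=1)): [4, 1, 3, 7, 6, 5, 2, 0]
After 5 (rotate_left(1, 4, k=3)): [4, 6, 1, 3, 7, 5, 2, 0]
After 6 (swap(3, 6)): [4, 6, 1, 2, 7, 5, 3, 0]
After 7 (swap(7, 3)): [4, 6, 1, 0, 7, 5, 3, 2]
After 8 (reverse(0, 6)): [3, 5, 7, 0, 1, 6, 4, 2]
After 9 (swap(3, 0)): [0, 5, 7, 3, 1, 6, 4, 2]
After 10 (reverse(6, 7)): [0, 5, 7, 3, 1, 6, 2, 4]
After 11 (swap(1, 0)): [5, 0, 7, 3, 1, 6, 2, 4]
After 12 (swap(3, 2)): [5, 0, 3, 7, 1, 6, 2, 4]
After 13 (swap(1, 2)): [5, 3, 0, 7, 1, 6, 2, 4]
After 14 (swap(0, 5)): [6, 3, 0, 7, 1, 5, 2, 4]
After 15 (reverse(0, 2)): [0, 3, 6, 7, 1, 5, 2, 4]

Answer: [0, 3, 6, 7, 1, 5, 2, 4]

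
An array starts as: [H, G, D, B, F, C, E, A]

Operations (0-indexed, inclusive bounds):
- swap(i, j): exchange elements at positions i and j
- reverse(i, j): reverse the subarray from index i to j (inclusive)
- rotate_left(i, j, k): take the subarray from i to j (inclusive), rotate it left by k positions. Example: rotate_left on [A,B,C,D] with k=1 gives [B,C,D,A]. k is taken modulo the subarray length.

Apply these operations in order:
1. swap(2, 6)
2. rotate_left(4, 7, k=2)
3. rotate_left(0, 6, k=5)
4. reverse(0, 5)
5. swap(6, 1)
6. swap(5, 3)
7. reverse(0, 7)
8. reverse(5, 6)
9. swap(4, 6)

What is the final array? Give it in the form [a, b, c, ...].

Answer: [C, E, H, F, G, D, A, B]

Derivation:
After 1 (swap(2, 6)): [H, G, E, B, F, C, D, A]
After 2 (rotate_left(4, 7, k=2)): [H, G, E, B, D, A, F, C]
After 3 (rotate_left(0, 6, k=5)): [A, F, H, G, E, B, D, C]
After 4 (reverse(0, 5)): [B, E, G, H, F, A, D, C]
After 5 (swap(6, 1)): [B, D, G, H, F, A, E, C]
After 6 (swap(5, 3)): [B, D, G, A, F, H, E, C]
After 7 (reverse(0, 7)): [C, E, H, F, A, G, D, B]
After 8 (reverse(5, 6)): [C, E, H, F, A, D, G, B]
After 9 (swap(4, 6)): [C, E, H, F, G, D, A, B]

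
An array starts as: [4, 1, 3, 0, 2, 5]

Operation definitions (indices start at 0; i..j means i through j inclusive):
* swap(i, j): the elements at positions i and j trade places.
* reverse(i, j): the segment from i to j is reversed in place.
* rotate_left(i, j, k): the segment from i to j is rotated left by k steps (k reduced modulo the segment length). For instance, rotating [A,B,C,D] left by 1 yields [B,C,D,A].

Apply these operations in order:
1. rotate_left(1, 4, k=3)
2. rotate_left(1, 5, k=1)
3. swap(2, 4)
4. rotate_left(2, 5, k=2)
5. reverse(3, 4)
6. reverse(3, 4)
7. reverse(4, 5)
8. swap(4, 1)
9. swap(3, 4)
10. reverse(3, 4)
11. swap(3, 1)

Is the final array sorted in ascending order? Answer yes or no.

After 1 (rotate_left(1, 4, k=3)): [4, 2, 1, 3, 0, 5]
After 2 (rotate_left(1, 5, k=1)): [4, 1, 3, 0, 5, 2]
After 3 (swap(2, 4)): [4, 1, 5, 0, 3, 2]
After 4 (rotate_left(2, 5, k=2)): [4, 1, 3, 2, 5, 0]
After 5 (reverse(3, 4)): [4, 1, 3, 5, 2, 0]
After 6 (reverse(3, 4)): [4, 1, 3, 2, 5, 0]
After 7 (reverse(4, 5)): [4, 1, 3, 2, 0, 5]
After 8 (swap(4, 1)): [4, 0, 3, 2, 1, 5]
After 9 (swap(3, 4)): [4, 0, 3, 1, 2, 5]
After 10 (reverse(3, 4)): [4, 0, 3, 2, 1, 5]
After 11 (swap(3, 1)): [4, 2, 3, 0, 1, 5]

Answer: no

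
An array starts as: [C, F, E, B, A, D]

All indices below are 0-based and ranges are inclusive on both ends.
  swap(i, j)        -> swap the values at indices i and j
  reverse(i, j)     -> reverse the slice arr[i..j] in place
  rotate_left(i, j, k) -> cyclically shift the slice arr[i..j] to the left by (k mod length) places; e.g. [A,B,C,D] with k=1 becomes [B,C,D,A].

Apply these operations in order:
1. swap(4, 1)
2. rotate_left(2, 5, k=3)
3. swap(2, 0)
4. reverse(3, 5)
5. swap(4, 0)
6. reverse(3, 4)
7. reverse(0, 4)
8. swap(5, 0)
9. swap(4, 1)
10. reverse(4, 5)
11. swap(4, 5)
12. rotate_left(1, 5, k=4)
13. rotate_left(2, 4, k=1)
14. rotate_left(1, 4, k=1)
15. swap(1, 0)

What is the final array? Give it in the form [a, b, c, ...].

Answer: [C, E, A, B, F, D]

Derivation:
After 1 (swap(4, 1)): [C, A, E, B, F, D]
After 2 (rotate_left(2, 5, k=3)): [C, A, D, E, B, F]
After 3 (swap(2, 0)): [D, A, C, E, B, F]
After 4 (reverse(3, 5)): [D, A, C, F, B, E]
After 5 (swap(4, 0)): [B, A, C, F, D, E]
After 6 (reverse(3, 4)): [B, A, C, D, F, E]
After 7 (reverse(0, 4)): [F, D, C, A, B, E]
After 8 (swap(5, 0)): [E, D, C, A, B, F]
After 9 (swap(4, 1)): [E, B, C, A, D, F]
After 10 (reverse(4, 5)): [E, B, C, A, F, D]
After 11 (swap(4, 5)): [E, B, C, A, D, F]
After 12 (rotate_left(1, 5, k=4)): [E, F, B, C, A, D]
After 13 (rotate_left(2, 4, k=1)): [E, F, C, A, B, D]
After 14 (rotate_left(1, 4, k=1)): [E, C, A, B, F, D]
After 15 (swap(1, 0)): [C, E, A, B, F, D]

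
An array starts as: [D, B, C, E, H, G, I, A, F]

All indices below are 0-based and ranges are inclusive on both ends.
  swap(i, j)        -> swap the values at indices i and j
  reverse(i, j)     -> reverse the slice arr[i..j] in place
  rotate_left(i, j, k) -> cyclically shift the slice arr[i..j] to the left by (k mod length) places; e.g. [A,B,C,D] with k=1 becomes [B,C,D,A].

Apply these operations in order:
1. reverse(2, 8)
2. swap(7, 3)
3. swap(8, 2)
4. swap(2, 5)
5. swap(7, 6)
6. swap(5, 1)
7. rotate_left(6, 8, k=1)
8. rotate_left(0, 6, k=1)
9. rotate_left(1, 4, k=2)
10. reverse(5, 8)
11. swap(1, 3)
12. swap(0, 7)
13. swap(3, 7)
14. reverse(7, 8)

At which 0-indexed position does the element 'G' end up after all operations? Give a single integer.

After 1 (reverse(2, 8)): [D, B, F, A, I, G, H, E, C]
After 2 (swap(7, 3)): [D, B, F, E, I, G, H, A, C]
After 3 (swap(8, 2)): [D, B, C, E, I, G, H, A, F]
After 4 (swap(2, 5)): [D, B, G, E, I, C, H, A, F]
After 5 (swap(7, 6)): [D, B, G, E, I, C, A, H, F]
After 6 (swap(5, 1)): [D, C, G, E, I, B, A, H, F]
After 7 (rotate_left(6, 8, k=1)): [D, C, G, E, I, B, H, F, A]
After 8 (rotate_left(0, 6, k=1)): [C, G, E, I, B, H, D, F, A]
After 9 (rotate_left(1, 4, k=2)): [C, I, B, G, E, H, D, F, A]
After 10 (reverse(5, 8)): [C, I, B, G, E, A, F, D, H]
After 11 (swap(1, 3)): [C, G, B, I, E, A, F, D, H]
After 12 (swap(0, 7)): [D, G, B, I, E, A, F, C, H]
After 13 (swap(3, 7)): [D, G, B, C, E, A, F, I, H]
After 14 (reverse(7, 8)): [D, G, B, C, E, A, F, H, I]

Answer: 1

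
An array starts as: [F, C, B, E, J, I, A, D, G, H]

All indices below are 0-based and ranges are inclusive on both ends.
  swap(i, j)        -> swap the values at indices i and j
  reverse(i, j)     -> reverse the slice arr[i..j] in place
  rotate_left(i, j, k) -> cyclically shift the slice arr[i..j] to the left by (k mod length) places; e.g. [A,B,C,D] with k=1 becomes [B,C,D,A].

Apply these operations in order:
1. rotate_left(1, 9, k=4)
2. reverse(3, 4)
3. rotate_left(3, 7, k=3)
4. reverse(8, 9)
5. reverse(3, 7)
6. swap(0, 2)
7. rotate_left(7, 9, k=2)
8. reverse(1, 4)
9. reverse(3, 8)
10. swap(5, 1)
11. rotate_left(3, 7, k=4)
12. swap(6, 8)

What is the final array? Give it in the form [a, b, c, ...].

Answer: [A, B, H, I, C, E, F, G, D, J]

Derivation:
After 1 (rotate_left(1, 9, k=4)): [F, I, A, D, G, H, C, B, E, J]
After 2 (reverse(3, 4)): [F, I, A, G, D, H, C, B, E, J]
After 3 (rotate_left(3, 7, k=3)): [F, I, A, C, B, G, D, H, E, J]
After 4 (reverse(8, 9)): [F, I, A, C, B, G, D, H, J, E]
After 5 (reverse(3, 7)): [F, I, A, H, D, G, B, C, J, E]
After 6 (swap(0, 2)): [A, I, F, H, D, G, B, C, J, E]
After 7 (rotate_left(7, 9, k=2)): [A, I, F, H, D, G, B, E, C, J]
After 8 (reverse(1, 4)): [A, D, H, F, I, G, B, E, C, J]
After 9 (reverse(3, 8)): [A, D, H, C, E, B, G, I, F, J]
After 10 (swap(5, 1)): [A, B, H, C, E, D, G, I, F, J]
After 11 (rotate_left(3, 7, k=4)): [A, B, H, I, C, E, D, G, F, J]
After 12 (swap(6, 8)): [A, B, H, I, C, E, F, G, D, J]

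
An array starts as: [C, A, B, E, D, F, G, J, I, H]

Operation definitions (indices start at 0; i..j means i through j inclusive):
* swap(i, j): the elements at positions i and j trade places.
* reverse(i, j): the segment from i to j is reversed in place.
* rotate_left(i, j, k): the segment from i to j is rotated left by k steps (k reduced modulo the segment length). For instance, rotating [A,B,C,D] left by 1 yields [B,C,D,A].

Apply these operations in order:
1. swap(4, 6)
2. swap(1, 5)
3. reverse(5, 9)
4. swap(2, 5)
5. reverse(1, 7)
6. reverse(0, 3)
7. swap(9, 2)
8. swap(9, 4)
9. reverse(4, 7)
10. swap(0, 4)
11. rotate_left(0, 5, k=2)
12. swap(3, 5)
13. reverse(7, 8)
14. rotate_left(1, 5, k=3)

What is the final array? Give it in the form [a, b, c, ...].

After 1 (swap(4, 6)): [C, A, B, E, G, F, D, J, I, H]
After 2 (swap(1, 5)): [C, F, B, E, G, A, D, J, I, H]
After 3 (reverse(5, 9)): [C, F, B, E, G, H, I, J, D, A]
After 4 (swap(2, 5)): [C, F, H, E, G, B, I, J, D, A]
After 5 (reverse(1, 7)): [C, J, I, B, G, E, H, F, D, A]
After 6 (reverse(0, 3)): [B, I, J, C, G, E, H, F, D, A]
After 7 (swap(9, 2)): [B, I, A, C, G, E, H, F, D, J]
After 8 (swap(9, 4)): [B, I, A, C, J, E, H, F, D, G]
After 9 (reverse(4, 7)): [B, I, A, C, F, H, E, J, D, G]
After 10 (swap(0, 4)): [F, I, A, C, B, H, E, J, D, G]
After 11 (rotate_left(0, 5, k=2)): [A, C, B, H, F, I, E, J, D, G]
After 12 (swap(3, 5)): [A, C, B, I, F, H, E, J, D, G]
After 13 (reverse(7, 8)): [A, C, B, I, F, H, E, D, J, G]
After 14 (rotate_left(1, 5, k=3)): [A, F, H, C, B, I, E, D, J, G]

Answer: [A, F, H, C, B, I, E, D, J, G]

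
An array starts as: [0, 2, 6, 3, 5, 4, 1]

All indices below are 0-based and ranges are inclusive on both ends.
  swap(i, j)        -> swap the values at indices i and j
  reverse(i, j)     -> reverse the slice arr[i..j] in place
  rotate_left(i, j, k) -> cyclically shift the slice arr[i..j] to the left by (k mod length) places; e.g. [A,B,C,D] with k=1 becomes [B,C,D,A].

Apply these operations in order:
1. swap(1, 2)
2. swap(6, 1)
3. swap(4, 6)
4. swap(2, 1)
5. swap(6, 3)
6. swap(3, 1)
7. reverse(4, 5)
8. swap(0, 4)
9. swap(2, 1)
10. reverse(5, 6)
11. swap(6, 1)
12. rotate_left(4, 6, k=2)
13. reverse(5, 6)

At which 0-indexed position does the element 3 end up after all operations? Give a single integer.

Answer: 5

Derivation:
After 1 (swap(1, 2)): [0, 6, 2, 3, 5, 4, 1]
After 2 (swap(6, 1)): [0, 1, 2, 3, 5, 4, 6]
After 3 (swap(4, 6)): [0, 1, 2, 3, 6, 4, 5]
After 4 (swap(2, 1)): [0, 2, 1, 3, 6, 4, 5]
After 5 (swap(6, 3)): [0, 2, 1, 5, 6, 4, 3]
After 6 (swap(3, 1)): [0, 5, 1, 2, 6, 4, 3]
After 7 (reverse(4, 5)): [0, 5, 1, 2, 4, 6, 3]
After 8 (swap(0, 4)): [4, 5, 1, 2, 0, 6, 3]
After 9 (swap(2, 1)): [4, 1, 5, 2, 0, 6, 3]
After 10 (reverse(5, 6)): [4, 1, 5, 2, 0, 3, 6]
After 11 (swap(6, 1)): [4, 6, 5, 2, 0, 3, 1]
After 12 (rotate_left(4, 6, k=2)): [4, 6, 5, 2, 1, 0, 3]
After 13 (reverse(5, 6)): [4, 6, 5, 2, 1, 3, 0]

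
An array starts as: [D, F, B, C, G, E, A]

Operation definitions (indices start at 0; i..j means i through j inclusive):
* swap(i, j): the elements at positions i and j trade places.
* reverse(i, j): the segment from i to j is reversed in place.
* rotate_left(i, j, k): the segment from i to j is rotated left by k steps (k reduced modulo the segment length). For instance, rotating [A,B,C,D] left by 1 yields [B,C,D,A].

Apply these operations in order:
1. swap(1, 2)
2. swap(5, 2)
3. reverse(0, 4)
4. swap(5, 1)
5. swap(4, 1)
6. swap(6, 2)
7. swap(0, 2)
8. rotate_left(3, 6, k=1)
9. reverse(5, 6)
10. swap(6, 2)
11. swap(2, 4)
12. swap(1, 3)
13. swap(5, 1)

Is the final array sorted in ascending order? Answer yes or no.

Answer: yes

Derivation:
After 1 (swap(1, 2)): [D, B, F, C, G, E, A]
After 2 (swap(5, 2)): [D, B, E, C, G, F, A]
After 3 (reverse(0, 4)): [G, C, E, B, D, F, A]
After 4 (swap(5, 1)): [G, F, E, B, D, C, A]
After 5 (swap(4, 1)): [G, D, E, B, F, C, A]
After 6 (swap(6, 2)): [G, D, A, B, F, C, E]
After 7 (swap(0, 2)): [A, D, G, B, F, C, E]
After 8 (rotate_left(3, 6, k=1)): [A, D, G, F, C, E, B]
After 9 (reverse(5, 6)): [A, D, G, F, C, B, E]
After 10 (swap(6, 2)): [A, D, E, F, C, B, G]
After 11 (swap(2, 4)): [A, D, C, F, E, B, G]
After 12 (swap(1, 3)): [A, F, C, D, E, B, G]
After 13 (swap(5, 1)): [A, B, C, D, E, F, G]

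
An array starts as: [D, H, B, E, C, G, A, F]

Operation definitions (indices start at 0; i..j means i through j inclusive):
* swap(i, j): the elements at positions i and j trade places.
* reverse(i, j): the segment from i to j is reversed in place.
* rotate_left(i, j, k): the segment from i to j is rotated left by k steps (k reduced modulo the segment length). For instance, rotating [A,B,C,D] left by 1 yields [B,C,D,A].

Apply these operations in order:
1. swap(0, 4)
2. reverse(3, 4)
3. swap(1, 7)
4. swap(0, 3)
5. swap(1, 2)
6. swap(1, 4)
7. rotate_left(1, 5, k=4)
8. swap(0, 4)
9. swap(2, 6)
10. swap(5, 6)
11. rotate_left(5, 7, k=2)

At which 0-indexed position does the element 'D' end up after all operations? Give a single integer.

Answer: 4

Derivation:
After 1 (swap(0, 4)): [C, H, B, E, D, G, A, F]
After 2 (reverse(3, 4)): [C, H, B, D, E, G, A, F]
After 3 (swap(1, 7)): [C, F, B, D, E, G, A, H]
After 4 (swap(0, 3)): [D, F, B, C, E, G, A, H]
After 5 (swap(1, 2)): [D, B, F, C, E, G, A, H]
After 6 (swap(1, 4)): [D, E, F, C, B, G, A, H]
After 7 (rotate_left(1, 5, k=4)): [D, G, E, F, C, B, A, H]
After 8 (swap(0, 4)): [C, G, E, F, D, B, A, H]
After 9 (swap(2, 6)): [C, G, A, F, D, B, E, H]
After 10 (swap(5, 6)): [C, G, A, F, D, E, B, H]
After 11 (rotate_left(5, 7, k=2)): [C, G, A, F, D, H, E, B]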